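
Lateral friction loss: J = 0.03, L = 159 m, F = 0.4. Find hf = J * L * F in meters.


hf = J * L * F = 0.03 * 159 * 0.4 = 1.9080 m

1.9080 m


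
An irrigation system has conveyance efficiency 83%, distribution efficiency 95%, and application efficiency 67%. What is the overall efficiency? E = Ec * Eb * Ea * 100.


Ec = 0.83, Eb = 0.95, Ea = 0.67
E = 0.83 * 0.95 * 0.67 * 100 = 52.8295%

52.8295 %


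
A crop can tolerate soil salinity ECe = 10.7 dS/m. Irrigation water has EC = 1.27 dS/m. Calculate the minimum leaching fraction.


LR = ECiw / (5*ECe - ECiw)
LR = 1.27 / (5*10.7 - 1.27)
LR = 1.27 / 52.2300

0.0243


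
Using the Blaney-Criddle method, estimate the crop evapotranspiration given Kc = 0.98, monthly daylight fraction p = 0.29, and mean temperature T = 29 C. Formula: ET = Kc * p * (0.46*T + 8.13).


ET = Kc * p * (0.46*T + 8.13)
ET = 0.98 * 0.29 * (0.46*29 + 8.13)
ET = 0.98 * 0.29 * 21.4700

6.1018 mm/day


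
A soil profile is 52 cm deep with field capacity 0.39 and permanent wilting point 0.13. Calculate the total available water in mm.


AWC = (FC - PWP) * d * 10
AWC = (0.39 - 0.13) * 52 * 10
AWC = 0.2600 * 52 * 10

135.2000 mm


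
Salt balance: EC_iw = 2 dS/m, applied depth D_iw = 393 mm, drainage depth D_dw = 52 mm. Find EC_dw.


EC_dw = EC_iw * D_iw / D_dw
EC_dw = 2 * 393 / 52
EC_dw = 786 / 52

15.1154 dS/m


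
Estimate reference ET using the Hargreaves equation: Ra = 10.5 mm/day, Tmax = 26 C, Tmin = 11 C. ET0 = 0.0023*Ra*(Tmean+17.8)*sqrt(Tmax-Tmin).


Tmean = (Tmax + Tmin)/2 = (26 + 11)/2 = 18.5
ET0 = 0.0023 * 10.5 * (18.5 + 17.8) * sqrt(26 - 11)
ET0 = 0.0023 * 10.5 * 36.3 * 3.872983

3.3952 mm/day


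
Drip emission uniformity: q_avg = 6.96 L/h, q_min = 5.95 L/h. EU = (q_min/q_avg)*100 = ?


EU = (q_min/q_avg)*100 = (5.95/6.96)*100 = 85.4885%

85.4885 %


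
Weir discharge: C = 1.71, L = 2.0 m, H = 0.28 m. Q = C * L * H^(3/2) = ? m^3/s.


Q = C * L * H^(3/2) = 1.71 * 2.0 * 0.28^1.5 = 1.71 * 2.0 * 0.148162

0.5067 m^3/s


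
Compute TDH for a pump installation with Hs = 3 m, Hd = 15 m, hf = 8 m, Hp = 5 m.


TDH = Hs + Hd + hf + Hp = 3 + 15 + 8 + 5 = 31

31 m


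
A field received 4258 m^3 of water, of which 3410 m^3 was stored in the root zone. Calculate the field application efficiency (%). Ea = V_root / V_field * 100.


Ea = V_root / V_field * 100 = 3410 / 4258 * 100 = 80.0845%

80.0845 %


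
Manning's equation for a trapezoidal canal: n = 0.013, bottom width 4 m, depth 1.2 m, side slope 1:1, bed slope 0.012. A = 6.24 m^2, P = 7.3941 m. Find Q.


R = A/P = 6.24/7.3941 = 0.843916
Q = (1/0.013) * 6.24 * 0.843916^(2/3) * 0.012^0.5

46.9567 m^3/s


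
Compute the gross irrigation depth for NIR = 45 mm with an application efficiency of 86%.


Ea = 86% = 0.86
GID = NIR / Ea = 45 / 0.86 = 52.3256 mm

52.3256 mm


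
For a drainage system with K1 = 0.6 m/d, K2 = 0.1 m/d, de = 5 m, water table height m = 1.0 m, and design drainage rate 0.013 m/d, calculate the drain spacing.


S^2 = 8*K2*de*m/q + 4*K1*m^2/q
S^2 = 8*0.1*5*1.0/0.013 + 4*0.6*1.0^2/0.013
S = sqrt(492.3077)

22.1880 m


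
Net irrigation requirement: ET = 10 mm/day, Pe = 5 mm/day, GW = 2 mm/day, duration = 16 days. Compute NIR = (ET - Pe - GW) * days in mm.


Daily deficit = ET - Pe - GW = 10 - 5 - 2 = 3 mm/day
NIR = 3 * 16 = 48 mm

48.0000 mm


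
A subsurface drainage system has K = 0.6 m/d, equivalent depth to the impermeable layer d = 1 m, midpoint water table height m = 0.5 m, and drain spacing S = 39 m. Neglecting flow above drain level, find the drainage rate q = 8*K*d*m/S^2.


q = 8*K*d*m/S^2
q = 8*0.6*1*0.5/39^2
q = 2.4000 / 1521

0.0016 m/d


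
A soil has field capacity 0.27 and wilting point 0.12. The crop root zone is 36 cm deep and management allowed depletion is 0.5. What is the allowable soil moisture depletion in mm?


SMD = (FC - PWP) * d * MAD * 10
SMD = (0.27 - 0.12) * 36 * 0.5 * 10
SMD = 0.1500 * 36 * 0.5 * 10

27.0000 mm


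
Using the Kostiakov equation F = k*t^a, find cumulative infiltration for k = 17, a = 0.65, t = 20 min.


F = k * t^a = 17 * 20^0.65
F = 17 * 7.009217

119.1567 mm


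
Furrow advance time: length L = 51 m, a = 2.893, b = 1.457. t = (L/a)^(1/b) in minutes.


t = (L/a)^(1/b)
t = (51/2.893)^(1/1.457)
t = 17.628759^(1/1.457)

7.1669 min


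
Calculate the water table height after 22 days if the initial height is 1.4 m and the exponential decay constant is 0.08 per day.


m = m0 * exp(-k*t)
m = 1.4 * exp(-0.08 * 22)
m = 1.4 * exp(-1.7600)

0.2409 m


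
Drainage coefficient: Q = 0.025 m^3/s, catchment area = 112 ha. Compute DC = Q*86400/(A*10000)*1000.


DC = Q * 86400 / (A * 10000) * 1000
DC = 0.025 * 86400 / (112 * 10000) * 1000
DC = 2160000.0000 / 1120000

1.9286 mm/day


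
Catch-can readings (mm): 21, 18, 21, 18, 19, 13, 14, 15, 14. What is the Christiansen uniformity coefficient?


mean = 17.000000 mm
MAD = 2.666667 mm
CU = (1 - 2.666667/17.000000)*100

84.3137 %


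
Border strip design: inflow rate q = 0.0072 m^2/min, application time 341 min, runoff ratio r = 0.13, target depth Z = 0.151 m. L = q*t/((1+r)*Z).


L = q*t/((1+r)*Z)
L = 0.0072*341/((1+0.13)*0.151)
L = 2.4552/0.17063

14.3890 m


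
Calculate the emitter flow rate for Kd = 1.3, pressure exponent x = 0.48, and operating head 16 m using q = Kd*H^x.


q = Kd * H^x = 1.3 * 16^0.48 = 1.3 * 3.784231

4.9195 L/h


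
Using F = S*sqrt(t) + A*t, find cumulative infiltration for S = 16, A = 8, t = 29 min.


F = S*sqrt(t) + A*t
F = 16*sqrt(29) + 8*29
F = 16*5.385165 + 232

318.1626 mm


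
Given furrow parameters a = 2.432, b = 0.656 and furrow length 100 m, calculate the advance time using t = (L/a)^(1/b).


t = (L/a)^(1/b)
t = (100/2.432)^(1/0.656)
t = 41.118421^(1/0.656)

288.6831 min


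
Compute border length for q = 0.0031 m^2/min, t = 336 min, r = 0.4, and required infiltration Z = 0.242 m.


L = q*t/((1+r)*Z)
L = 0.0031*336/((1+0.4)*0.242)
L = 1.0416/0.3388

3.0744 m


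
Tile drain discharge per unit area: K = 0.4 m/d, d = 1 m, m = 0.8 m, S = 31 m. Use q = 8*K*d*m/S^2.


q = 8*K*d*m/S^2
q = 8*0.4*1*0.8/31^2
q = 2.5600 / 961

0.0027 m/d


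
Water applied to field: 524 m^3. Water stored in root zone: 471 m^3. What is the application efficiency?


Ea = V_root / V_field * 100 = 471 / 524 * 100 = 89.8855%

89.8855 %


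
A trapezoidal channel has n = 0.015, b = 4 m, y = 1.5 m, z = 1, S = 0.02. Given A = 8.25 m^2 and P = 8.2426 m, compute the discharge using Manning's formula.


R = A/P = 8.25/8.2426 = 1.000898
Q = (1/0.015) * 8.25 * 1.000898^(2/3) * 0.02^0.5

77.8283 m^3/s


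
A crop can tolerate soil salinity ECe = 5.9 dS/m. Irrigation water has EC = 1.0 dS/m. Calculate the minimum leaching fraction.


LR = ECiw / (5*ECe - ECiw)
LR = 1.0 / (5*5.9 - 1.0)
LR = 1.0 / 28.5000

0.0351


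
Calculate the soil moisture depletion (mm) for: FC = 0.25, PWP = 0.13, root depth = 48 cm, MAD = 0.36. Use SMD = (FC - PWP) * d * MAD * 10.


SMD = (FC - PWP) * d * MAD * 10
SMD = (0.25 - 0.13) * 48 * 0.36 * 10
SMD = 0.1200 * 48 * 0.36 * 10

20.7360 mm


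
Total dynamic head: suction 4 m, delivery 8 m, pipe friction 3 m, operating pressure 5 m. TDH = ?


TDH = Hs + Hd + hf + Hp = 4 + 8 + 3 + 5 = 20

20 m


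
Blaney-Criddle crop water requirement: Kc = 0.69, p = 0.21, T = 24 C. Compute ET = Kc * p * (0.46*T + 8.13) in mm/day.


ET = Kc * p * (0.46*T + 8.13)
ET = 0.69 * 0.21 * (0.46*24 + 8.13)
ET = 0.69 * 0.21 * 19.1700

2.7777 mm/day


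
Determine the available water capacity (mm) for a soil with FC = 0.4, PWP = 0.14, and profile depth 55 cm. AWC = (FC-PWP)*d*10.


AWC = (FC - PWP) * d * 10
AWC = (0.4 - 0.14) * 55 * 10
AWC = 0.2600 * 55 * 10

143.0000 mm


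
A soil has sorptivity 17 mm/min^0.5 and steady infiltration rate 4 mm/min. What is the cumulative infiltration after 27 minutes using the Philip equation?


F = S*sqrt(t) + A*t
F = 17*sqrt(27) + 4*27
F = 17*5.196152 + 108

196.3346 mm


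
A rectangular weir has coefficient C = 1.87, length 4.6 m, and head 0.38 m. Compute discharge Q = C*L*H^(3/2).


Q = C * L * H^(3/2) = 1.87 * 4.6 * 0.38^1.5 = 1.87 * 4.6 * 0.234248

2.0150 m^3/s


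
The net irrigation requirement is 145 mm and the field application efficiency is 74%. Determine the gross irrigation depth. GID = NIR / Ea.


Ea = 74% = 0.74
GID = NIR / Ea = 145 / 0.74 = 195.9459 mm

195.9459 mm


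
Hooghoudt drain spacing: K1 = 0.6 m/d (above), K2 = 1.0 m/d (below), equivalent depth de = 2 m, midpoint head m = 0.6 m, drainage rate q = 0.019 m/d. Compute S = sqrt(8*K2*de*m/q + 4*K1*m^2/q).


S^2 = 8*K2*de*m/q + 4*K1*m^2/q
S^2 = 8*1.0*2*0.6/0.019 + 4*0.6*0.6^2/0.019
S = sqrt(550.7368)

23.4678 m


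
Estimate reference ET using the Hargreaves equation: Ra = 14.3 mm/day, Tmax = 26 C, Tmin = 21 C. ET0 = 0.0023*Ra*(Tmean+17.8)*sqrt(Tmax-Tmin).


Tmean = (Tmax + Tmin)/2 = (26 + 21)/2 = 23.5
ET0 = 0.0023 * 14.3 * (23.5 + 17.8) * sqrt(26 - 21)
ET0 = 0.0023 * 14.3 * 41.3 * 2.236068

3.0374 mm/day


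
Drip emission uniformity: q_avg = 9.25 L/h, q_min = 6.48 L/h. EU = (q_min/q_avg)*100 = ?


EU = (q_min/q_avg)*100 = (6.48/9.25)*100 = 70.0541%

70.0541 %


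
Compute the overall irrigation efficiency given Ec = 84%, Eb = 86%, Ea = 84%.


Ec = 0.84, Eb = 0.86, Ea = 0.84
E = 0.84 * 0.86 * 0.84 * 100 = 60.6816%

60.6816 %


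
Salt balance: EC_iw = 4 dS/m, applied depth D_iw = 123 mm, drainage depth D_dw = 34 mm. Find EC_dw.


EC_dw = EC_iw * D_iw / D_dw
EC_dw = 4 * 123 / 34
EC_dw = 492 / 34

14.4706 dS/m


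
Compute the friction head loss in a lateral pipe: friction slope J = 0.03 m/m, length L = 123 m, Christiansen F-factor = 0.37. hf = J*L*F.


hf = J * L * F = 0.03 * 123 * 0.37 = 1.3653 m

1.3653 m


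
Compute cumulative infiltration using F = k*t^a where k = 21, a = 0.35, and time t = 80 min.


F = k * t^a = 21 * 80^0.35
F = 21 * 4.635339

97.3421 mm


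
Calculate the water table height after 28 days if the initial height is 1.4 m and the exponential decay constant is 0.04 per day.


m = m0 * exp(-k*t)
m = 1.4 * exp(-0.04 * 28)
m = 1.4 * exp(-1.1200)

0.4568 m


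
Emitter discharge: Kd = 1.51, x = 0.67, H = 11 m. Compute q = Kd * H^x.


q = Kd * H^x = 1.51 * 11^0.67 = 1.51 * 4.985780

7.5285 L/h


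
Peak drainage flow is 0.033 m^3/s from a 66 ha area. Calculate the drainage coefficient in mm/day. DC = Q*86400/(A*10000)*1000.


DC = Q * 86400 / (A * 10000) * 1000
DC = 0.033 * 86400 / (66 * 10000) * 1000
DC = 2851200.0000 / 660000

4.3200 mm/day


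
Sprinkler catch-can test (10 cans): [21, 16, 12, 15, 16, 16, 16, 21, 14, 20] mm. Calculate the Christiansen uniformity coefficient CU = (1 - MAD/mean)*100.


mean = 16.700000 mm
MAD = 2.380000 mm
CU = (1 - 2.380000/16.700000)*100

85.7485 %


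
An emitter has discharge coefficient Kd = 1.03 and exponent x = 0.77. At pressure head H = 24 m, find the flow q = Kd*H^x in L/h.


q = Kd * H^x = 1.03 * 24^0.77 = 1.03 * 11.554806

11.9015 L/h


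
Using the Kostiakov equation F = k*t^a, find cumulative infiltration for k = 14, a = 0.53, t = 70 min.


F = k * t^a = 14 * 70^0.53
F = 14 * 9.503902

133.0546 mm


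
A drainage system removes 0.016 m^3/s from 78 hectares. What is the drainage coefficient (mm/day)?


DC = Q * 86400 / (A * 10000) * 1000
DC = 0.016 * 86400 / (78 * 10000) * 1000
DC = 1382400.0000 / 780000

1.7723 mm/day


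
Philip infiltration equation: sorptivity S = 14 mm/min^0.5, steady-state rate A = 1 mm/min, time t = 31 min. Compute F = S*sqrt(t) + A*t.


F = S*sqrt(t) + A*t
F = 14*sqrt(31) + 1*31
F = 14*5.567764 + 31

108.9487 mm


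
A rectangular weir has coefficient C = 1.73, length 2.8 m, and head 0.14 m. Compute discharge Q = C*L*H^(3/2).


Q = C * L * H^(3/2) = 1.73 * 2.8 * 0.14^1.5 = 1.73 * 2.8 * 0.052383

0.2537 m^3/s


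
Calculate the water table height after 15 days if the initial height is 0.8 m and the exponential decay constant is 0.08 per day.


m = m0 * exp(-k*t)
m = 0.8 * exp(-0.08 * 15)
m = 0.8 * exp(-1.2000)

0.2410 m


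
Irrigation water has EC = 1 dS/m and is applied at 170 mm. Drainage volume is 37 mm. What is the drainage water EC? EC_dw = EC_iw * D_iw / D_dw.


EC_dw = EC_iw * D_iw / D_dw
EC_dw = 1 * 170 / 37
EC_dw = 170 / 37

4.5946 dS/m


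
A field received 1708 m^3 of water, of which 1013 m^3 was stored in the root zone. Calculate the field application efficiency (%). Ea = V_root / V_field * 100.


Ea = V_root / V_field * 100 = 1013 / 1708 * 100 = 59.3091%

59.3091 %


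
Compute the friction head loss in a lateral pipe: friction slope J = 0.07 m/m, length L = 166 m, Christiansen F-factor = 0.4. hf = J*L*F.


hf = J * L * F = 0.07 * 166 * 0.4 = 4.6480 m

4.6480 m


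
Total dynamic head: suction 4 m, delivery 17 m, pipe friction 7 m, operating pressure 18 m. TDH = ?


TDH = Hs + Hd + hf + Hp = 4 + 17 + 7 + 18 = 46

46 m


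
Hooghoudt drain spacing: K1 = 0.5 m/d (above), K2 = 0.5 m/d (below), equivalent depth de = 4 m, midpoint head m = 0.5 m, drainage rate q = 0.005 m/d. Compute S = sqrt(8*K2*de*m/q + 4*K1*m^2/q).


S^2 = 8*K2*de*m/q + 4*K1*m^2/q
S^2 = 8*0.5*4*0.5/0.005 + 4*0.5*0.5^2/0.005
S = sqrt(1700.0000)

41.2311 m


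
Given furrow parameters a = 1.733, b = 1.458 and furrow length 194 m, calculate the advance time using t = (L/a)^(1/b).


t = (L/a)^(1/b)
t = (194/1.733)^(1/1.458)
t = 111.944605^(1/1.458)

25.4303 min


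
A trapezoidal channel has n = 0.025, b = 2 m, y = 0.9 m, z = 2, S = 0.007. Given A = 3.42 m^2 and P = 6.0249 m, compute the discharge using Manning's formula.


R = A/P = 3.42/6.0249 = 0.567644
Q = (1/0.025) * 3.42 * 0.567644^(2/3) * 0.007^0.5

7.8467 m^3/s


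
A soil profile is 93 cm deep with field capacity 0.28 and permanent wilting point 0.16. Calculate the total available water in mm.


AWC = (FC - PWP) * d * 10
AWC = (0.28 - 0.16) * 93 * 10
AWC = 0.1200 * 93 * 10

111.6000 mm


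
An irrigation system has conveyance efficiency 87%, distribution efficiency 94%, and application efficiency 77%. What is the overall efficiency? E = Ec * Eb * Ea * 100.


Ec = 0.87, Eb = 0.94, Ea = 0.77
E = 0.87 * 0.94 * 0.77 * 100 = 62.9706%

62.9706 %


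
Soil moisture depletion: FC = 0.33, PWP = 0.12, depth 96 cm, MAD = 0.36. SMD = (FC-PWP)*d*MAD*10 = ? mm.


SMD = (FC - PWP) * d * MAD * 10
SMD = (0.33 - 0.12) * 96 * 0.36 * 10
SMD = 0.2100 * 96 * 0.36 * 10

72.5760 mm


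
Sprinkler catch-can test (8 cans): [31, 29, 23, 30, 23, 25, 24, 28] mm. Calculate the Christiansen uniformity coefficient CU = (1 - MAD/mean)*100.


mean = 26.625000 mm
MAD = 2.875000 mm
CU = (1 - 2.875000/26.625000)*100

89.2019 %


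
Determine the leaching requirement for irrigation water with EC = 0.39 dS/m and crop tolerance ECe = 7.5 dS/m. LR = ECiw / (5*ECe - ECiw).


LR = ECiw / (5*ECe - ECiw)
LR = 0.39 / (5*7.5 - 0.39)
LR = 0.39 / 37.1100

0.0105


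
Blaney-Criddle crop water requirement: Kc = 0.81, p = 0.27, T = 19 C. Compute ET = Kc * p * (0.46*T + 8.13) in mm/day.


ET = Kc * p * (0.46*T + 8.13)
ET = 0.81 * 0.27 * (0.46*19 + 8.13)
ET = 0.81 * 0.27 * 16.8700

3.6895 mm/day


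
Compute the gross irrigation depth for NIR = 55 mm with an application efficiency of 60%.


Ea = 60% = 0.6
GID = NIR / Ea = 55 / 0.6 = 91.6667 mm

91.6667 mm


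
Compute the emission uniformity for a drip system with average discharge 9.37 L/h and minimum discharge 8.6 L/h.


EU = (q_min/q_avg)*100 = (8.6/9.37)*100 = 91.7823%

91.7823 %


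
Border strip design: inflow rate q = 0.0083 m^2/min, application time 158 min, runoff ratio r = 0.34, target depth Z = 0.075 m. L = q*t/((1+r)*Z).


L = q*t/((1+r)*Z)
L = 0.0083*158/((1+0.34)*0.075)
L = 1.3114/0.1005

13.0488 m


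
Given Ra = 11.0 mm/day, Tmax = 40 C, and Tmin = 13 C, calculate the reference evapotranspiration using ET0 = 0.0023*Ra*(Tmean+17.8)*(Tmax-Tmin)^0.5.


Tmean = (Tmax + Tmin)/2 = (40 + 13)/2 = 26.5
ET0 = 0.0023 * 11.0 * (26.5 + 17.8) * sqrt(40 - 13)
ET0 = 0.0023 * 11.0 * 44.3 * 5.196152

5.8238 mm/day


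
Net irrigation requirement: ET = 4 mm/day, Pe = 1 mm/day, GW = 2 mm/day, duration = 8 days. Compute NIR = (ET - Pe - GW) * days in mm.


Daily deficit = ET - Pe - GW = 4 - 1 - 2 = 1 mm/day
NIR = 1 * 8 = 8 mm

8.0000 mm


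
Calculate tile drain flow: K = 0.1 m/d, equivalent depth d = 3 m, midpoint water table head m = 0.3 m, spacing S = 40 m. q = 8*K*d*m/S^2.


q = 8*K*d*m/S^2
q = 8*0.1*3*0.3/40^2
q = 0.7200 / 1600

4.5000e-04 m/d


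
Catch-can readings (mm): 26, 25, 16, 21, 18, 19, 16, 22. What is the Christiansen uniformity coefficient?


mean = 20.375000 mm
MAD = 3.125000 mm
CU = (1 - 3.125000/20.375000)*100

84.6626 %


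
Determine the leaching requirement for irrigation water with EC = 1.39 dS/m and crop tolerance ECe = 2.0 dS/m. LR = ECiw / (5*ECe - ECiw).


LR = ECiw / (5*ECe - ECiw)
LR = 1.39 / (5*2.0 - 1.39)
LR = 1.39 / 8.6100

0.1614


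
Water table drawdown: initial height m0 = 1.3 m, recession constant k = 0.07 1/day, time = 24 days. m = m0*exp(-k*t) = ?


m = m0 * exp(-k*t)
m = 1.3 * exp(-0.07 * 24)
m = 1.3 * exp(-1.6800)

0.2423 m


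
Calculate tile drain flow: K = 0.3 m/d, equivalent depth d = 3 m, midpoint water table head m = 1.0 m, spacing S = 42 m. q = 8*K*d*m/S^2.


q = 8*K*d*m/S^2
q = 8*0.3*3*1.0/42^2
q = 7.2000 / 1764

0.0041 m/d


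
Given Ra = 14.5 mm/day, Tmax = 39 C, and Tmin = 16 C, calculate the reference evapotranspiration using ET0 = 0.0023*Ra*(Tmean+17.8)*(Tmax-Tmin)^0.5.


Tmean = (Tmax + Tmin)/2 = (39 + 16)/2 = 27.5
ET0 = 0.0023 * 14.5 * (27.5 + 17.8) * sqrt(39 - 16)
ET0 = 0.0023 * 14.5 * 45.3 * 4.795832

7.2453 mm/day


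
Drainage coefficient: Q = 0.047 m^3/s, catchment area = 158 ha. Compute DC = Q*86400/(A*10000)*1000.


DC = Q * 86400 / (A * 10000) * 1000
DC = 0.047 * 86400 / (158 * 10000) * 1000
DC = 4060800.0000 / 1580000

2.5701 mm/day


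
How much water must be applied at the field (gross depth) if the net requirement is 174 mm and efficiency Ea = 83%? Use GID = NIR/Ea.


Ea = 83% = 0.83
GID = NIR / Ea = 174 / 0.83 = 209.6386 mm

209.6386 mm


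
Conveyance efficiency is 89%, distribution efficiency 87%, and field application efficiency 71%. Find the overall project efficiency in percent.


Ec = 0.89, Eb = 0.87, Ea = 0.71
E = 0.89 * 0.87 * 0.71 * 100 = 54.9753%

54.9753 %


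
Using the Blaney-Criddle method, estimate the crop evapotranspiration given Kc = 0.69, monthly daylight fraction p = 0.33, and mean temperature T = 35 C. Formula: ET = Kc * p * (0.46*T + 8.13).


ET = Kc * p * (0.46*T + 8.13)
ET = 0.69 * 0.33 * (0.46*35 + 8.13)
ET = 0.69 * 0.33 * 24.2300

5.5172 mm/day


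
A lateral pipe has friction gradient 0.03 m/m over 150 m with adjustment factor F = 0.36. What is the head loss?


hf = J * L * F = 0.03 * 150 * 0.36 = 1.6200 m

1.6200 m


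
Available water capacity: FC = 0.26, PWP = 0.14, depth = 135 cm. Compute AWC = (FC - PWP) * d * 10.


AWC = (FC - PWP) * d * 10
AWC = (0.26 - 0.14) * 135 * 10
AWC = 0.1200 * 135 * 10

162.0000 mm


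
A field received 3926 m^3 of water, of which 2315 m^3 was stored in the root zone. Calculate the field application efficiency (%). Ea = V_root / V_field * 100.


Ea = V_root / V_field * 100 = 2315 / 3926 * 100 = 58.9659%

58.9659 %


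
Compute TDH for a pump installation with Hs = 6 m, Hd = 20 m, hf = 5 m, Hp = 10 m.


TDH = Hs + Hd + hf + Hp = 6 + 20 + 5 + 10 = 41

41 m


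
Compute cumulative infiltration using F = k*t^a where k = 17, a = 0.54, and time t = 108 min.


F = k * t^a = 17 * 108^0.54
F = 17 * 12.532821

213.0580 mm


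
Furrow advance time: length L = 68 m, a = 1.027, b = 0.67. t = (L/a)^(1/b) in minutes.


t = (L/a)^(1/b)
t = (68/1.027)^(1/0.67)
t = 66.212269^(1/0.67)

522.1781 min


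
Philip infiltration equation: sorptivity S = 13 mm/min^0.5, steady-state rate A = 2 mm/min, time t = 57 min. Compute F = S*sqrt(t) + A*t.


F = S*sqrt(t) + A*t
F = 13*sqrt(57) + 2*57
F = 13*7.549834 + 114

212.1478 mm


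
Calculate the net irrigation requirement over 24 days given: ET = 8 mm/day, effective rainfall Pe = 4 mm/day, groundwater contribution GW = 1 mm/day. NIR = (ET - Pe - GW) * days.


Daily deficit = ET - Pe - GW = 8 - 4 - 1 = 3 mm/day
NIR = 3 * 24 = 72 mm

72.0000 mm


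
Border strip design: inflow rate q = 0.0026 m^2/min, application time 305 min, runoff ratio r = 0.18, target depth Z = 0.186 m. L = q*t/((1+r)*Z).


L = q*t/((1+r)*Z)
L = 0.0026*305/((1+0.18)*0.186)
L = 0.793/0.21948

3.6131 m


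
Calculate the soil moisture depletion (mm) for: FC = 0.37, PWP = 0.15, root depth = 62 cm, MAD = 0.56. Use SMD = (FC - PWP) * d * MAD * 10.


SMD = (FC - PWP) * d * MAD * 10
SMD = (0.37 - 0.15) * 62 * 0.56 * 10
SMD = 0.2200 * 62 * 0.56 * 10

76.3840 mm


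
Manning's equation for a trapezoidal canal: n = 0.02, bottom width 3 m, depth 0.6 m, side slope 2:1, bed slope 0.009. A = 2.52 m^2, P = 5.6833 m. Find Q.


R = A/P = 2.52/5.6833 = 0.443404
Q = (1/0.02) * 2.52 * 0.443404^(2/3) * 0.009^0.5

6.9506 m^3/s


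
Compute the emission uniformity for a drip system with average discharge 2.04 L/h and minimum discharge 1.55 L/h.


EU = (q_min/q_avg)*100 = (1.55/2.04)*100 = 75.9804%

75.9804 %


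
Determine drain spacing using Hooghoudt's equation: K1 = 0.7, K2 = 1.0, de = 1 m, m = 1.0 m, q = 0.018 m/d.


S^2 = 8*K2*de*m/q + 4*K1*m^2/q
S^2 = 8*1.0*1*1.0/0.018 + 4*0.7*1.0^2/0.018
S = sqrt(600.0000)

24.4949 m


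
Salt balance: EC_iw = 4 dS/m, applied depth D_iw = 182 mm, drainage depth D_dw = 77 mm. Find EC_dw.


EC_dw = EC_iw * D_iw / D_dw
EC_dw = 4 * 182 / 77
EC_dw = 728 / 77

9.4545 dS/m


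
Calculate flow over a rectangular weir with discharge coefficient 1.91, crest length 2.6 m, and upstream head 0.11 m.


Q = C * L * H^(3/2) = 1.91 * 2.6 * 0.11^1.5 = 1.91 * 2.6 * 0.036483

0.1812 m^3/s


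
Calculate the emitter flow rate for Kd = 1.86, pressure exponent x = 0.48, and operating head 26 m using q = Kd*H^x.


q = Kd * H^x = 1.86 * 26^0.48 = 1.86 * 4.777352

8.8859 L/h


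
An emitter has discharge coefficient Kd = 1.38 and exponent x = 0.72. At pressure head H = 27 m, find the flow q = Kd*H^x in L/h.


q = Kd * H^x = 1.38 * 27^0.72 = 1.38 * 10.729560

14.8068 L/h


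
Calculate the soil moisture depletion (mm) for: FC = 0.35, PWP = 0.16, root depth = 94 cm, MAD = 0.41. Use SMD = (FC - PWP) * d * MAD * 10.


SMD = (FC - PWP) * d * MAD * 10
SMD = (0.35 - 0.16) * 94 * 0.41 * 10
SMD = 0.1900 * 94 * 0.41 * 10

73.2260 mm


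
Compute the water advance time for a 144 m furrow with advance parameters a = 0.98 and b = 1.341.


t = (L/a)^(1/b)
t = (144/0.98)^(1/1.341)
t = 146.938776^(1/1.341)

41.3105 min


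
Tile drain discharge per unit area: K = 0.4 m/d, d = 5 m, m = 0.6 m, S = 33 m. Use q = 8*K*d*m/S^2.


q = 8*K*d*m/S^2
q = 8*0.4*5*0.6/33^2
q = 9.6000 / 1089

0.0088 m/d


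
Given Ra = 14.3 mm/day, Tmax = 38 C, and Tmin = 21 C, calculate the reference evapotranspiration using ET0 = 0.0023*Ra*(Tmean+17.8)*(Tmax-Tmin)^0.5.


Tmean = (Tmax + Tmin)/2 = (38 + 21)/2 = 29.5
ET0 = 0.0023 * 14.3 * (29.5 + 17.8) * sqrt(38 - 21)
ET0 = 0.0023 * 14.3 * 47.3 * 4.123106

6.4143 mm/day


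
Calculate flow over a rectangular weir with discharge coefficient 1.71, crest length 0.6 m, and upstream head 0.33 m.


Q = C * L * H^(3/2) = 1.71 * 0.6 * 0.33^1.5 = 1.71 * 0.6 * 0.189571

0.1945 m^3/s


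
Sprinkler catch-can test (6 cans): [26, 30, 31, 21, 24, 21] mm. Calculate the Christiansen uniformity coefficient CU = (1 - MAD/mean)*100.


mean = 25.500000 mm
MAD = 3.500000 mm
CU = (1 - 3.500000/25.500000)*100

86.2745 %


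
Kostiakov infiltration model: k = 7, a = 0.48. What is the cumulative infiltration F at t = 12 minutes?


F = k * t^a = 7 * 12^0.48
F = 7 * 3.296150

23.0730 mm


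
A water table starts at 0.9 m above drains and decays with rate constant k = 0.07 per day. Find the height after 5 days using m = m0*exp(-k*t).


m = m0 * exp(-k*t)
m = 0.9 * exp(-0.07 * 5)
m = 0.9 * exp(-0.3500)

0.6342 m


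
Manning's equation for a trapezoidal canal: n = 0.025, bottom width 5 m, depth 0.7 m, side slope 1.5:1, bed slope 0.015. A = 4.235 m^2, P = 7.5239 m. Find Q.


R = A/P = 4.235/7.5239 = 0.562873
Q = (1/0.025) * 4.235 * 0.562873^(2/3) * 0.015^0.5

14.1438 m^3/s


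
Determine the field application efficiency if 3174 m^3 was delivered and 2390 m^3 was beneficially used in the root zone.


Ea = V_root / V_field * 100 = 2390 / 3174 * 100 = 75.2993%

75.2993 %


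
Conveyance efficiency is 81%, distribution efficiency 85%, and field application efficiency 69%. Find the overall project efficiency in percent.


Ec = 0.81, Eb = 0.85, Ea = 0.69
E = 0.81 * 0.85 * 0.69 * 100 = 47.5065%

47.5065 %


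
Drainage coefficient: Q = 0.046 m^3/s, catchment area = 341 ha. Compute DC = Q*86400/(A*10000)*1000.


DC = Q * 86400 / (A * 10000) * 1000
DC = 0.046 * 86400 / (341 * 10000) * 1000
DC = 3974400.0000 / 3410000

1.1655 mm/day


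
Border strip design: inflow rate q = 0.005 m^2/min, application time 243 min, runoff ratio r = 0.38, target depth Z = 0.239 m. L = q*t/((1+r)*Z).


L = q*t/((1+r)*Z)
L = 0.005*243/((1+0.38)*0.239)
L = 1.215/0.32982

3.6838 m


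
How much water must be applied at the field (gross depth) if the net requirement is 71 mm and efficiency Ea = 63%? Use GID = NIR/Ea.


Ea = 63% = 0.63
GID = NIR / Ea = 71 / 0.63 = 112.6984 mm

112.6984 mm


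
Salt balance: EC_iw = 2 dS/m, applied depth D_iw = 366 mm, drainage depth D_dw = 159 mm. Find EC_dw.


EC_dw = EC_iw * D_iw / D_dw
EC_dw = 2 * 366 / 159
EC_dw = 732 / 159

4.6038 dS/m


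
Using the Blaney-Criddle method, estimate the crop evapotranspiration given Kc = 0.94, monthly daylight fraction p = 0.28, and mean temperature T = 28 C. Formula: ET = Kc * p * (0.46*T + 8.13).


ET = Kc * p * (0.46*T + 8.13)
ET = 0.94 * 0.28 * (0.46*28 + 8.13)
ET = 0.94 * 0.28 * 21.0100

5.5298 mm/day


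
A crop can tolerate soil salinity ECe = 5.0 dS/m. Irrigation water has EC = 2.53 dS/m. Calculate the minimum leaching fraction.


LR = ECiw / (5*ECe - ECiw)
LR = 2.53 / (5*5.0 - 2.53)
LR = 2.53 / 22.4700

0.1126


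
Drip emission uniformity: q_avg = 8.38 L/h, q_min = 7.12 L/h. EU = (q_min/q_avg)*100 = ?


EU = (q_min/q_avg)*100 = (7.12/8.38)*100 = 84.9642%

84.9642 %


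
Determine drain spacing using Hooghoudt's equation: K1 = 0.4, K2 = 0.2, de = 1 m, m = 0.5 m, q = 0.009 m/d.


S^2 = 8*K2*de*m/q + 4*K1*m^2/q
S^2 = 8*0.2*1*0.5/0.009 + 4*0.4*0.5^2/0.009
S = sqrt(133.3333)

11.5470 m


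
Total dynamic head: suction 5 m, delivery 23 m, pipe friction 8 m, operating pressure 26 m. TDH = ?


TDH = Hs + Hd + hf + Hp = 5 + 23 + 8 + 26 = 62

62 m


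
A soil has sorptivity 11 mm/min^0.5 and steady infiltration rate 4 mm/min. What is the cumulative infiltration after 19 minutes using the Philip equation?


F = S*sqrt(t) + A*t
F = 11*sqrt(19) + 4*19
F = 11*4.358899 + 76

123.9479 mm


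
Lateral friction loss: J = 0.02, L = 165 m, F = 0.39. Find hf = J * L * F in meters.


hf = J * L * F = 0.02 * 165 * 0.39 = 1.2870 m

1.2870 m


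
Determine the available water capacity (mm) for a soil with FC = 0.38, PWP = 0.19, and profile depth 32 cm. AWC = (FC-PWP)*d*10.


AWC = (FC - PWP) * d * 10
AWC = (0.38 - 0.19) * 32 * 10
AWC = 0.1900 * 32 * 10

60.8000 mm


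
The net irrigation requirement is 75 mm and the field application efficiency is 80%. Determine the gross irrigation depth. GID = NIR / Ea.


Ea = 80% = 0.8
GID = NIR / Ea = 75 / 0.8 = 93.7500 mm

93.7500 mm


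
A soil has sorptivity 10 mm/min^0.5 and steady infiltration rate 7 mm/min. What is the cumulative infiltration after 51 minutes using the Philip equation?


F = S*sqrt(t) + A*t
F = 10*sqrt(51) + 7*51
F = 10*7.141428 + 357

428.4143 mm


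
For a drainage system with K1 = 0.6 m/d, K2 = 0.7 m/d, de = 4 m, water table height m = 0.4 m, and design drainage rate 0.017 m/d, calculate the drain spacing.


S^2 = 8*K2*de*m/q + 4*K1*m^2/q
S^2 = 8*0.7*4*0.4/0.017 + 4*0.6*0.4^2/0.017
S = sqrt(549.6471)

23.4446 m


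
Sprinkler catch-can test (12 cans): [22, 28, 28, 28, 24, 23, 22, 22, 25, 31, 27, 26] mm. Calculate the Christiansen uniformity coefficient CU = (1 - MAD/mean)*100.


mean = 25.500000 mm
MAD = 2.500000 mm
CU = (1 - 2.500000/25.500000)*100

90.1961 %


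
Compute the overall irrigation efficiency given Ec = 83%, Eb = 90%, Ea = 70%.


Ec = 0.83, Eb = 0.9, Ea = 0.7
E = 0.83 * 0.9 * 0.7 * 100 = 52.2900%

52.2900 %


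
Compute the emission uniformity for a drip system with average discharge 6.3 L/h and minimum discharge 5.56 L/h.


EU = (q_min/q_avg)*100 = (5.56/6.3)*100 = 88.2540%

88.2540 %


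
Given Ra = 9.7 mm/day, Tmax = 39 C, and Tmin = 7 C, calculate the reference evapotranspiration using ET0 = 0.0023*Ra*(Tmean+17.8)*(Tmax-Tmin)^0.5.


Tmean = (Tmax + Tmin)/2 = (39 + 7)/2 = 23.0
ET0 = 0.0023 * 9.7 * (23.0 + 17.8) * sqrt(39 - 7)
ET0 = 0.0023 * 9.7 * 40.8 * 5.656854

5.1491 mm/day


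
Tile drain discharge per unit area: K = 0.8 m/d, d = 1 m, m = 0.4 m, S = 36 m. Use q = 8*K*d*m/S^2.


q = 8*K*d*m/S^2
q = 8*0.8*1*0.4/36^2
q = 2.5600 / 1296

0.0020 m/d


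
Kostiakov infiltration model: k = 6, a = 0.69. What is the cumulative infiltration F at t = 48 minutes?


F = k * t^a = 6 * 48^0.69
F = 6 * 14.456277

86.7377 mm


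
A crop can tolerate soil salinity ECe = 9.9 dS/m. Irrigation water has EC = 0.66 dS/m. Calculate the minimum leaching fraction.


LR = ECiw / (5*ECe - ECiw)
LR = 0.66 / (5*9.9 - 0.66)
LR = 0.66 / 48.8400

0.0135


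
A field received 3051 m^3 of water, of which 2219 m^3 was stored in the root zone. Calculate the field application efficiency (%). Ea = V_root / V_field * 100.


Ea = V_root / V_field * 100 = 2219 / 3051 * 100 = 72.7303%

72.7303 %


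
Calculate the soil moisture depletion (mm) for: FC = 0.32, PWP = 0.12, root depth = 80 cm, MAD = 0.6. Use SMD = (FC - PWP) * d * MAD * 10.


SMD = (FC - PWP) * d * MAD * 10
SMD = (0.32 - 0.12) * 80 * 0.6 * 10
SMD = 0.2000 * 80 * 0.6 * 10

96.0000 mm


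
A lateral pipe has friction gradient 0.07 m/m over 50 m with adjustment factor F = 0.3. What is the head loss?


hf = J * L * F = 0.07 * 50 * 0.3 = 1.0500 m

1.0500 m


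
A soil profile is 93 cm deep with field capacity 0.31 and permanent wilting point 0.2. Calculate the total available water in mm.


AWC = (FC - PWP) * d * 10
AWC = (0.31 - 0.2) * 93 * 10
AWC = 0.1100 * 93 * 10

102.3000 mm


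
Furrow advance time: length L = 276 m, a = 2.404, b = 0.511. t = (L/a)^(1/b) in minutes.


t = (L/a)^(1/b)
t = (276/2.404)^(1/0.511)
t = 114.808652^(1/0.511)

10746.3624 min


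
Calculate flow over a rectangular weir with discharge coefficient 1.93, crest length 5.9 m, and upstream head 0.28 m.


Q = C * L * H^(3/2) = 1.93 * 5.9 * 0.28^1.5 = 1.93 * 5.9 * 0.148162

1.6871 m^3/s


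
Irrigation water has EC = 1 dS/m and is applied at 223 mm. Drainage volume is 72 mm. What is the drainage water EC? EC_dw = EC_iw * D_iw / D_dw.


EC_dw = EC_iw * D_iw / D_dw
EC_dw = 1 * 223 / 72
EC_dw = 223 / 72

3.0972 dS/m


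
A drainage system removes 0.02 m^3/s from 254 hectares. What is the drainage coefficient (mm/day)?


DC = Q * 86400 / (A * 10000) * 1000
DC = 0.02 * 86400 / (254 * 10000) * 1000
DC = 1728000.0000 / 2540000

0.6803 mm/day


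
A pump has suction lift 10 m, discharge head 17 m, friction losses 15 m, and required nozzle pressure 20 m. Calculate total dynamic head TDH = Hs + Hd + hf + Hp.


TDH = Hs + Hd + hf + Hp = 10 + 17 + 15 + 20 = 62

62 m


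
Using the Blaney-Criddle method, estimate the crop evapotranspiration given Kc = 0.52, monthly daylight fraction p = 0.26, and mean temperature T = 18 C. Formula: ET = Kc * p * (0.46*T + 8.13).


ET = Kc * p * (0.46*T + 8.13)
ET = 0.52 * 0.26 * (0.46*18 + 8.13)
ET = 0.52 * 0.26 * 16.4100

2.2186 mm/day


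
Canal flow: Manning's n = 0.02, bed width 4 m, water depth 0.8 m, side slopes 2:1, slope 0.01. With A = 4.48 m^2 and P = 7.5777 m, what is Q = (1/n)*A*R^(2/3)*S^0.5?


R = A/P = 4.48/7.5777 = 0.591208
Q = (1/0.02) * 4.48 * 0.591208^(2/3) * 0.01^0.5

15.7788 m^3/s


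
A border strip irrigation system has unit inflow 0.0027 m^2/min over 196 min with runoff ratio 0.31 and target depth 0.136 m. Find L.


L = q*t/((1+r)*Z)
L = 0.0027*196/((1+0.31)*0.136)
L = 0.5292/0.17816

2.9704 m


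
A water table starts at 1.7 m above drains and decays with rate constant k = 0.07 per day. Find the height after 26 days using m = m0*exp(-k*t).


m = m0 * exp(-k*t)
m = 1.7 * exp(-0.07 * 26)
m = 1.7 * exp(-1.8200)

0.2754 m


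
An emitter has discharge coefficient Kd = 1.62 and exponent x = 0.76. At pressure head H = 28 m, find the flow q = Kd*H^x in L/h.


q = Kd * H^x = 1.62 * 28^0.76 = 1.62 * 12.584620

20.3871 L/h


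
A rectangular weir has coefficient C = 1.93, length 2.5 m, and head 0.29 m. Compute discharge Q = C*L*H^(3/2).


Q = C * L * H^(3/2) = 1.93 * 2.5 * 0.29^1.5 = 1.93 * 2.5 * 0.156170

0.7535 m^3/s


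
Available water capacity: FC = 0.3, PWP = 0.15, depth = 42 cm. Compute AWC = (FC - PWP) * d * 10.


AWC = (FC - PWP) * d * 10
AWC = (0.3 - 0.15) * 42 * 10
AWC = 0.1500 * 42 * 10

63.0000 mm


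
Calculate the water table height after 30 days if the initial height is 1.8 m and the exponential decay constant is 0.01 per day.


m = m0 * exp(-k*t)
m = 1.8 * exp(-0.01 * 30)
m = 1.8 * exp(-0.3000)

1.3335 m


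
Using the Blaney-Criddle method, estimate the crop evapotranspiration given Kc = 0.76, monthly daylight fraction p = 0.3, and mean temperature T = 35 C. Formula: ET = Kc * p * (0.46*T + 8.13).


ET = Kc * p * (0.46*T + 8.13)
ET = 0.76 * 0.3 * (0.46*35 + 8.13)
ET = 0.76 * 0.3 * 24.2300

5.5244 mm/day


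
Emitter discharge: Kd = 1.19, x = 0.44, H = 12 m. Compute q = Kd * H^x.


q = Kd * H^x = 1.19 * 12^0.44 = 1.19 * 2.984281

3.5513 L/h


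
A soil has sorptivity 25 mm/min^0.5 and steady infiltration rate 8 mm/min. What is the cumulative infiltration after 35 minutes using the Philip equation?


F = S*sqrt(t) + A*t
F = 25*sqrt(35) + 8*35
F = 25*5.916080 + 280

427.9020 mm


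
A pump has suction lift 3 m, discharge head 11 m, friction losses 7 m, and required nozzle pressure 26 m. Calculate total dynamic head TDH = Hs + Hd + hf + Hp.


TDH = Hs + Hd + hf + Hp = 3 + 11 + 7 + 26 = 47

47 m


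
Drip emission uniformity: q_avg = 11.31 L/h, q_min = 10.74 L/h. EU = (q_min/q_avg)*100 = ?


EU = (q_min/q_avg)*100 = (10.74/11.31)*100 = 94.9602%

94.9602 %


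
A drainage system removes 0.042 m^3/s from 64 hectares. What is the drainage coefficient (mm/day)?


DC = Q * 86400 / (A * 10000) * 1000
DC = 0.042 * 86400 / (64 * 10000) * 1000
DC = 3628800.0000 / 640000

5.6700 mm/day


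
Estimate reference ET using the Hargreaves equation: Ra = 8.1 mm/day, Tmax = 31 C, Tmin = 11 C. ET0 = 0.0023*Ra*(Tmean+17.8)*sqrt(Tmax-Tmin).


Tmean = (Tmax + Tmin)/2 = (31 + 11)/2 = 21.0
ET0 = 0.0023 * 8.1 * (21.0 + 17.8) * sqrt(31 - 11)
ET0 = 0.0023 * 8.1 * 38.8 * 4.472136

3.2327 mm/day


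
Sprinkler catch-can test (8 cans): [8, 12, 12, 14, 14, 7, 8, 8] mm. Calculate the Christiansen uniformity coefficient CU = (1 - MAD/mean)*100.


mean = 10.375000 mm
MAD = 2.625000 mm
CU = (1 - 2.625000/10.375000)*100

74.6988 %


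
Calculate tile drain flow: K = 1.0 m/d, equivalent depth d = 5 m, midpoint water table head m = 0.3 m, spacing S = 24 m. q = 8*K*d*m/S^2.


q = 8*K*d*m/S^2
q = 8*1.0*5*0.3/24^2
q = 12.0000 / 576

0.0208 m/d


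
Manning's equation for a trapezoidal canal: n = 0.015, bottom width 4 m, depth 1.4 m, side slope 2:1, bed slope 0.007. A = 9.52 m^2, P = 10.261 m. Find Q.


R = A/P = 9.52/10.261 = 0.927785
Q = (1/0.015) * 9.52 * 0.927785^(2/3) * 0.007^0.5

50.5118 m^3/s


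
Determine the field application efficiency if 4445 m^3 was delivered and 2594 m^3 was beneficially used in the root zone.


Ea = V_root / V_field * 100 = 2594 / 4445 * 100 = 58.3577%

58.3577 %


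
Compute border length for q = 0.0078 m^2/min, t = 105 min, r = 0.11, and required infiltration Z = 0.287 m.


L = q*t/((1+r)*Z)
L = 0.0078*105/((1+0.11)*0.287)
L = 0.819/0.31857

2.5709 m


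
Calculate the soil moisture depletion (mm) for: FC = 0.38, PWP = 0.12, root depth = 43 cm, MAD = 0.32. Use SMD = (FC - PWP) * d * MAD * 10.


SMD = (FC - PWP) * d * MAD * 10
SMD = (0.38 - 0.12) * 43 * 0.32 * 10
SMD = 0.2600 * 43 * 0.32 * 10

35.7760 mm


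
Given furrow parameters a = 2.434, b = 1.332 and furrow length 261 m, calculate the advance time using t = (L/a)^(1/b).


t = (L/a)^(1/b)
t = (261/2.434)^(1/1.332)
t = 107.230896^(1/1.332)

33.4398 min


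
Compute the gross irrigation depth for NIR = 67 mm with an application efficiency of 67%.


Ea = 67% = 0.67
GID = NIR / Ea = 67 / 0.67 = 100.0000 mm

100.0000 mm


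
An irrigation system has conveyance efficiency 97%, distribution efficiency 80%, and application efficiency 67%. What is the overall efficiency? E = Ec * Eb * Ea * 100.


Ec = 0.97, Eb = 0.8, Ea = 0.67
E = 0.97 * 0.8 * 0.67 * 100 = 51.9920%

51.9920 %


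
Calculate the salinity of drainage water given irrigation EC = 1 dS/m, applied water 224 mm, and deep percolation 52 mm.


EC_dw = EC_iw * D_iw / D_dw
EC_dw = 1 * 224 / 52
EC_dw = 224 / 52

4.3077 dS/m


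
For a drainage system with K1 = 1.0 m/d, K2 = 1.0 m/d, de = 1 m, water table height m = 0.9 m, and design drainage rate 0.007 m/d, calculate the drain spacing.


S^2 = 8*K2*de*m/q + 4*K1*m^2/q
S^2 = 8*1.0*1*0.9/0.007 + 4*1.0*0.9^2/0.007
S = sqrt(1491.4286)

38.6190 m


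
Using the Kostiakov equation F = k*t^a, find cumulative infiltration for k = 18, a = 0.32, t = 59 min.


F = k * t^a = 18 * 59^0.32
F = 18 * 3.686996

66.3659 mm


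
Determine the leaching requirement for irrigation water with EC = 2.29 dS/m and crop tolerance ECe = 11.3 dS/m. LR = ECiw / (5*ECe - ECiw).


LR = ECiw / (5*ECe - ECiw)
LR = 2.29 / (5*11.3 - 2.29)
LR = 2.29 / 54.2100

0.0422


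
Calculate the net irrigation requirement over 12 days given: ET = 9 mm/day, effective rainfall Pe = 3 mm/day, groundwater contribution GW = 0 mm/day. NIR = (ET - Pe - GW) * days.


Daily deficit = ET - Pe - GW = 9 - 3 - 0 = 6 mm/day
NIR = 6 * 12 = 72 mm

72.0000 mm


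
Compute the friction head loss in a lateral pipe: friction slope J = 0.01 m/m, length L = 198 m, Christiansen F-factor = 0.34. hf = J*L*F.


hf = J * L * F = 0.01 * 198 * 0.34 = 0.6732 m

0.6732 m


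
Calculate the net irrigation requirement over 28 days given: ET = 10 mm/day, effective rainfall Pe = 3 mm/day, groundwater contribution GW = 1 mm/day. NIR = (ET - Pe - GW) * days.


Daily deficit = ET - Pe - GW = 10 - 3 - 1 = 6 mm/day
NIR = 6 * 28 = 168 mm

168.0000 mm


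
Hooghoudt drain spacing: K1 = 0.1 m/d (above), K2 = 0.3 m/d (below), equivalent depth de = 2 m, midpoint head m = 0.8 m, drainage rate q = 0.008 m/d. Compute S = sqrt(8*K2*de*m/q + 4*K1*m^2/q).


S^2 = 8*K2*de*m/q + 4*K1*m^2/q
S^2 = 8*0.3*2*0.8/0.008 + 4*0.1*0.8^2/0.008
S = sqrt(512.0000)

22.6274 m


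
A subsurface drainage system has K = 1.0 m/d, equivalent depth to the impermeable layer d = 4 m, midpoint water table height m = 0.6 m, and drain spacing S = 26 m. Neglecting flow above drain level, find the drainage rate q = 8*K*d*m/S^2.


q = 8*K*d*m/S^2
q = 8*1.0*4*0.6/26^2
q = 19.2000 / 676

0.0284 m/d


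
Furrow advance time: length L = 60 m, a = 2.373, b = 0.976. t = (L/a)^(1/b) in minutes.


t = (L/a)^(1/b)
t = (60/2.373)^(1/0.976)
t = 25.284450^(1/0.976)

27.3747 min
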